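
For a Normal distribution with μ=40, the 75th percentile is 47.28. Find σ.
σ = 10.7933

For X ~ Normal(μ, σ), the p-th percentile satisfies x = μ + z_p × σ,
where z_p = Φ⁻¹(p) is the standard normal quantile.

Step 1: z_{0.75} = Φ⁻¹(0.75) = 0.6745

Step 2: Solve for σ:
47.28 = 40 + 0.6745 × σ
σ = (47.28 - 40) / 0.6745
σ = 7.28 / 0.6745
σ = 10.7933

Verification: μ + z × σ = 40 + 0.6745 × 10.7933 = 47.28 ✓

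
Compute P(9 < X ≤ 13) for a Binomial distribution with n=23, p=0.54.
0.561094

We have X ~ Binomial(n=23, p=0.54).

To find P(9 < X ≤ 13), we use:
P(9 < X ≤ 13) = P(X ≤ 13) - P(X ≤ 9)
                 = F(13) - F(9)
                 = 0.672153 - 0.111059
                 = 0.561094

So there's approximately a 56.1% chance that X falls in this range.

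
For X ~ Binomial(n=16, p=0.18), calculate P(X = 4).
0.176574

We have X ~ Binomial(n=16, p=0.18).

For a Binomial distribution, the PMF gives us the probability of each outcome.

Using the PMF formula:
P(X = 4) = 0.176574

Rounded to 4 decimal places: 0.1766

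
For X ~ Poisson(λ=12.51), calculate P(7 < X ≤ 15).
0.735745

We have X ~ Poisson(λ=12.51).

To find P(7 < X ≤ 15), we use:
P(7 < X ≤ 15) = P(X ≤ 15) - P(X ≤ 7)
                 = F(15) - F(7)
                 = 0.805218 - 0.069474
                 = 0.735745

So there's approximately a 73.6% chance that X falls in this range.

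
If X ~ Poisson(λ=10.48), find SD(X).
3.2373

We have X ~ Poisson(λ=10.48).

For a Poisson distribution with λ=10.48:
σ = √Var(X) = 3.2373

The standard deviation is the square root of the variance.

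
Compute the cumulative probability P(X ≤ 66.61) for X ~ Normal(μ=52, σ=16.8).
0.807752

We have X ~ Normal(μ=52, σ=16.8).

The CDF gives us P(X ≤ k).

Using the CDF:
P(X ≤ 66.61) = 0.807752

This means there's approximately a 80.8% chance that X is at most 66.61.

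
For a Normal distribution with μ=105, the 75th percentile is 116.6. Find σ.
σ = 17.1982

For X ~ Normal(μ, σ), the p-th percentile satisfies x = μ + z_p × σ,
where z_p = Φ⁻¹(p) is the standard normal quantile.

Step 1: z_{0.75} = Φ⁻¹(0.75) = 0.6745

Step 2: Solve for σ:
116.6 = 105 + 0.6745 × σ
σ = (116.6 - 105) / 0.6745
σ = 11.60 / 0.6745
σ = 17.1982

Verification: μ + z × σ = 105 + 0.6745 × 17.1982 = 116.60 ✓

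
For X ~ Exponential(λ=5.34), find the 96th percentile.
0.6028

We have X ~ Exponential(λ=5.34).

We want to find x such that P(X ≤ x) = 0.96.

This is the 96th percentile, which means 96% of values fall below this point.

Using the inverse CDF (quantile function):
x = F⁻¹(0.96) = 0.6028

Verification: P(X ≤ 0.6028) = 0.96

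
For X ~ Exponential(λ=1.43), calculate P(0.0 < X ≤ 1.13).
0.801288

We have X ~ Exponential(λ=1.43).

To find P(0.0 < X ≤ 1.13), we use:
P(0.0 < X ≤ 1.13) = P(X ≤ 1.13) - P(X ≤ 0.0)
                 = F(1.13) - F(0.0)
                 = 0.801288 - 0.000000
                 = 0.801288

So there's approximately a 80.1% chance that X falls in this range.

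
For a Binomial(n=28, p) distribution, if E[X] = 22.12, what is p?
p = 0.79

For a Binomial(n, p) distribution:
E[X] = n × p

Given n = 28 and E[X] = 22.12:
22.12 = 28 × p
p = 22.12 / 28 = 0.79

Verification: Binomial(28, 0.79) has E[X] = 22.12 ✓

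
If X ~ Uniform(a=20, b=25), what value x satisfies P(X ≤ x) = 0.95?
24.7500

We have X ~ Uniform(a=20, b=25).

We want to find x such that P(X ≤ x) = 0.95.

This is the 95th percentile, which means 95% of values fall below this point.

Using the inverse CDF (quantile function):
x = F⁻¹(0.95) = 24.7500

Verification: P(X ≤ 24.7500) = 0.95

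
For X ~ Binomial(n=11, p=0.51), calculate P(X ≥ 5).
0.747685

We have X ~ Binomial(n=11, p=0.51).

For discrete distributions, P(X ≥ 5) = 1 - P(X ≤ 4).

P(X ≤ 4) = 0.252315
P(X ≥ 5) = 1 - 0.252315 = 0.747685

So there's approximately a 74.8% chance that X is at least 5.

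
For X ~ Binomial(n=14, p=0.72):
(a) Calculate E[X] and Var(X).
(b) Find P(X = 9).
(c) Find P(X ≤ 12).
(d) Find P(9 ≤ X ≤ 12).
(a) E[X] = 10.0800, Var(X) = 2.8224
(b) P(X = 9) = 0.179162
(c) P(X ≤ 12) = 0.935160
(d) P(9 ≤ X ≤ 12) = 0.763375

We have X ~ Binomial(n=14, p=0.72).

(a) Moments:
E[X] = 10.0800
Var(X) = 2.8224
σ = √Var(X) = 1.6800

(b) Point probability using PMF:
P(X = 9) = 0.179162

(c) Cumulative probability using CDF:
P(X ≤ 12) = F(12) = 0.935160

(d) Range probability:
P(9 ≤ X ≤ 12) = P(X ≤ 12) - P(X ≤ 8)
                   = F(12) - F(8)
                   = 0.935160 - 0.171785
                   = 0.763375

This means approximately 76.3% of outcomes fall in the interval [9, 12].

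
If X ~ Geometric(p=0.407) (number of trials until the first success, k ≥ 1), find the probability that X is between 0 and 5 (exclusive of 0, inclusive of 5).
0.926671

We have X ~ Geometric(p=0.407) (number of trials until the first success, k ≥ 1).

To find P(0 < X ≤ 5), we use:
P(0 < X ≤ 5) = P(X ≤ 5) - P(X ≤ 0)
                 = F(5) - F(0)
                 = 0.926671 - 0.000000
                 = 0.926671

So there's approximately a 92.7% chance that X falls in this range.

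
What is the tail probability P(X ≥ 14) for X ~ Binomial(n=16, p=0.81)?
0.389920

We have X ~ Binomial(n=16, p=0.81).

For discrete distributions, P(X ≥ 14) = 1 - P(X ≤ 13).

P(X ≤ 13) = 0.610080
P(X ≥ 14) = 1 - 0.610080 = 0.389920

So there's approximately a 39.0% chance that X is at least 14.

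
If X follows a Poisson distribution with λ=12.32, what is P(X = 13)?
0.107932

We have X ~ Poisson(λ=12.32).

For a Poisson distribution, the PMF gives us the probability of each outcome.

Using the PMF formula:
P(X = 13) = 0.107932

Rounded to 4 decimal places: 0.1079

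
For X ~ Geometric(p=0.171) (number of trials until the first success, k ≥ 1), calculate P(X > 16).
0.049759

We have X ~ Geometric(p=0.171) (number of trials until the first success, k ≥ 1).

P(X > 16) = 1 - P(X ≤ 16)
                = 1 - F(16)
                = 1 - 0.950241
                = 0.049759

So there's approximately a 5.0% chance that X exceeds 16.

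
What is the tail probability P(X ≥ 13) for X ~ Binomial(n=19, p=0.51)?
0.097812

We have X ~ Binomial(n=19, p=0.51).

For discrete distributions, P(X ≥ 13) = 1 - P(X ≤ 12).

P(X ≤ 12) = 0.902188
P(X ≥ 13) = 1 - 0.902188 = 0.097812

So there's approximately a 9.8% chance that X is at least 13.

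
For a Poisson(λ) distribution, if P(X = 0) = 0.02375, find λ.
λ = 3.7402

For a Poisson(λ) distribution, the PMF at 0 is:
P(X = 0) = λ^0 e^(-λ) / 0! = e^(-λ)

Given P(X = 0) = 0.02375:
e^(-λ) = 0.02375
-λ = ln(0.02375)
λ = -ln(0.02375) = 3.7402

Verification: e^(-3.7402) = 0.02375 ✓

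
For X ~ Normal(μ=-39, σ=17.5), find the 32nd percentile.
-47.1847

We have X ~ Normal(μ=-39, σ=17.5).

We want to find x such that P(X ≤ x) = 0.32.

This is the 32nd percentile, which means 32% of values fall below this point.

Using the inverse CDF (quantile function):
x = F⁻¹(0.32) = -47.1847

Verification: P(X ≤ -47.1847) = 0.32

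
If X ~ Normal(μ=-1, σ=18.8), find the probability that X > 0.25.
0.473494

We have X ~ Normal(μ=-1, σ=18.8).

P(X > 0.25) = 1 - P(X ≤ 0.25)
                = 1 - F(0.25)
                = 1 - 0.526506
                = 0.473494

So there's approximately a 47.3% chance that X exceeds 0.25.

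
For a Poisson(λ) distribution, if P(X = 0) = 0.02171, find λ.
λ = 3.8300

For a Poisson(λ) distribution, the PMF at 0 is:
P(X = 0) = λ^0 e^(-λ) / 0! = e^(-λ)

Given P(X = 0) = 0.02171:
e^(-λ) = 0.02171
-λ = ln(0.02171)
λ = -ln(0.02171) = 3.8300

Verification: e^(-3.8300) = 0.02171 ✓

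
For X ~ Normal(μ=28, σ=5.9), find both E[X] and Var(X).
E[X] = 28.0000, Var(X) = 34.8100

We have X ~ Normal(μ=28, σ=5.9).

For a Normal distribution with μ=28, σ=5.9:

Expected value:
E[X] = 28.0000

Variance:
Var(X) = 34.8100

Standard deviation:
σ = √Var(X) = 5.9000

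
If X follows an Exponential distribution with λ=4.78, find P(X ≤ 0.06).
0.249338

We have X ~ Exponential(λ=4.78).

The CDF gives us P(X ≤ k).

Using the CDF:
P(X ≤ 0.06) = 0.249338

This means there's approximately a 24.9% chance that X is at most 0.06.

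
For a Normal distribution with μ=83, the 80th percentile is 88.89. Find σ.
σ = 6.9984

For X ~ Normal(μ, σ), the p-th percentile satisfies x = μ + z_p × σ,
where z_p = Φ⁻¹(p) is the standard normal quantile.

Step 1: z_{0.8} = Φ⁻¹(0.8) = 0.8416

Step 2: Solve for σ:
88.89 = 83 + 0.8416 × σ
σ = (88.89 - 83) / 0.8416
σ = 5.89 / 0.8416
σ = 6.9984

Verification: μ + z × σ = 83 + 0.8416 × 6.9984 = 88.89 ✓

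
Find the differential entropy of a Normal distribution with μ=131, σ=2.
2.1121 nats

We have X ~ Normal(μ=131, σ=2).

The differential entropy measures the uncertainty or information content of the distribution.

For a Normal distribution with μ=131, σ=2:
h(X) = 2.1121 nats

(In bits, this would be 3.0471 bits.)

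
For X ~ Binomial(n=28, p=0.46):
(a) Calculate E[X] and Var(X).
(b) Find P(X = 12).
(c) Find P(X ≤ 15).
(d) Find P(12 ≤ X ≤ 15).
(a) E[X] = 12.8800, Var(X) = 6.9552
(b) P(X = 12) = 0.142751
(c) P(X ≤ 15) = 0.839746
(d) P(12 ≤ X ≤ 15) = 0.537618

We have X ~ Binomial(n=28, p=0.46).

(a) Moments:
E[X] = 12.8800
Var(X) = 6.9552
σ = √Var(X) = 2.6373

(b) Point probability using PMF:
P(X = 12) = 0.142751

(c) Cumulative probability using CDF:
P(X ≤ 15) = F(15) = 0.839746

(d) Range probability:
P(12 ≤ X ≤ 15) = P(X ≤ 15) - P(X ≤ 11)
                   = F(15) - F(11)
                   = 0.839746 - 0.302128
                   = 0.537618

This means approximately 53.8% of outcomes fall in the interval [12, 15].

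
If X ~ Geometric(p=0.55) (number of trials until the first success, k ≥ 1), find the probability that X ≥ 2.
0.450000

We have X ~ Geometric(p=0.55) (number of trials until the first success, k ≥ 1).

For discrete distributions, P(X ≥ 2) = 1 - P(X ≤ 1).

P(X ≤ 1) = 0.550000
P(X ≥ 2) = 1 - 0.550000 = 0.450000

So there's approximately a 45.0% chance that X is at least 2.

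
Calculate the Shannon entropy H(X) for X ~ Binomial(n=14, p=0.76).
1.8749 nats

We have X ~ Binomial(n=14, p=0.76).

The Shannon entropy measures the uncertainty or information content of the distribution.

For a Binomial distribution with n=14, p=0.76:
H(X) = 1.8749 nats

(In bits, this would be 2.7049 bits.)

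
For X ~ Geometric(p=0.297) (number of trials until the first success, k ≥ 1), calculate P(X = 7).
0.035850

We have X ~ Geometric(p=0.297) (number of trials until the first success, k ≥ 1).

For a Geometric distribution, the PMF gives us the probability of each outcome.

Using the PMF formula:
P(X = 7) = 0.035850

Rounded to 4 decimal places: 0.0358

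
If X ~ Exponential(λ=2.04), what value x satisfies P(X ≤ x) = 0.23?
0.1281

We have X ~ Exponential(λ=2.04).

We want to find x such that P(X ≤ x) = 0.23.

This is the 23rd percentile, which means 23% of values fall below this point.

Using the inverse CDF (quantile function):
x = F⁻¹(0.23) = 0.1281

Verification: P(X ≤ 0.1281) = 0.23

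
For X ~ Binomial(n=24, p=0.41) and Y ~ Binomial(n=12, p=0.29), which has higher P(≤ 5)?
Y has higher probability (P(Y ≤ 5) = 0.8974 > P(X ≤ 5) = 0.0323)

Compute P(≤ 5) for each distribution:

X ~ Binomial(n=24, p=0.41):
P(X ≤ 5) = 0.0323

Y ~ Binomial(n=12, p=0.29):
P(Y ≤ 5) = 0.8974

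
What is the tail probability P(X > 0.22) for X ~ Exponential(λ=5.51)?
0.297542

We have X ~ Exponential(λ=5.51).

P(X > 0.22) = 1 - P(X ≤ 0.22)
                = 1 - F(0.22)
                = 1 - 0.702458
                = 0.297542

So there's approximately a 29.8% chance that X exceeds 0.22.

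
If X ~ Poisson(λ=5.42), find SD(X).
2.3281

We have X ~ Poisson(λ=5.42).

For a Poisson distribution with λ=5.42:
σ = √Var(X) = 2.3281

The standard deviation is the square root of the variance.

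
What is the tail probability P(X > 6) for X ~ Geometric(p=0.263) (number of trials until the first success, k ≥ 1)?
0.160253

We have X ~ Geometric(p=0.263) (number of trials until the first success, k ≥ 1).

P(X > 6) = 1 - P(X ≤ 6)
                = 1 - F(6)
                = 1 - 0.839747
                = 0.160253

So there's approximately a 16.0% chance that X exceeds 6.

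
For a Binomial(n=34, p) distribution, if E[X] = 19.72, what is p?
p = 0.58

For a Binomial(n, p) distribution:
E[X] = n × p

Given n = 34 and E[X] = 19.72:
19.72 = 34 × p
p = 19.72 / 34 = 0.58

Verification: Binomial(34, 0.58) has E[X] = 19.72 ✓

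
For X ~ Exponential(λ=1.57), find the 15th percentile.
0.1035

We have X ~ Exponential(λ=1.57).

We want to find x such that P(X ≤ x) = 0.15.

This is the 15th percentile, which means 15% of values fall below this point.

Using the inverse CDF (quantile function):
x = F⁻¹(0.15) = 0.1035

Verification: P(X ≤ 0.1035) = 0.15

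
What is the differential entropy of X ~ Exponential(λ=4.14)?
-0.4207 nats

We have X ~ Exponential(λ=4.14).

The differential entropy measures the uncertainty or information content of the distribution.

For an Exponential distribution with λ=4.14:
h(X) = -0.4207 nats

(In bits, this would be -0.6069 bits.)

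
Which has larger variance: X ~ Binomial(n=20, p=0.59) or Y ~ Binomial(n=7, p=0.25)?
X has larger variance (4.8380 > 1.3125)

Compute the variance for each distribution:

X ~ Binomial(n=20, p=0.59):
Var(X) = 4.8380

Y ~ Binomial(n=7, p=0.25):
Var(Y) = 1.3125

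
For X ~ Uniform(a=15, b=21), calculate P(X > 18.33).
0.445000

We have X ~ Uniform(a=15, b=21).

P(X > 18.33) = 1 - P(X ≤ 18.33)
                = 1 - F(18.33)
                = 1 - 0.555000
                = 0.445000

So there's approximately a 44.5% chance that X exceeds 18.33.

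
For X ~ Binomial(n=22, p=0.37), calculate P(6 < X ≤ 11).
0.691165

We have X ~ Binomial(n=22, p=0.37).

To find P(6 < X ≤ 11), we use:
P(6 < X ≤ 11) = P(X ≤ 11) - P(X ≤ 6)
                 = F(11) - F(6)
                 = 0.929024 - 0.237858
                 = 0.691165

So there's approximately a 69.1% chance that X falls in this range.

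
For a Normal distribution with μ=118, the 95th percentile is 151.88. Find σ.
σ = 20.5976

For X ~ Normal(μ, σ), the p-th percentile satisfies x = μ + z_p × σ,
where z_p = Φ⁻¹(p) is the standard normal quantile.

Step 1: z_{0.95} = Φ⁻¹(0.95) = 1.6449

Step 2: Solve for σ:
151.88 = 118 + 1.6449 × σ
σ = (151.88 - 118) / 1.6449
σ = 33.88 / 1.6449
σ = 20.5976

Verification: μ + z × σ = 118 + 1.6449 × 20.5976 = 151.88 ✓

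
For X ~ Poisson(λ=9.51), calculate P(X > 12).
0.164416

We have X ~ Poisson(λ=9.51).

P(X > 12) = 1 - P(X ≤ 12)
                = 1 - F(12)
                = 1 - 0.835584
                = 0.164416

So there's approximately a 16.4% chance that X exceeds 12.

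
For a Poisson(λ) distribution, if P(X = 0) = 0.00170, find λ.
λ = 6.3771

For a Poisson(λ) distribution, the PMF at 0 is:
P(X = 0) = λ^0 e^(-λ) / 0! = e^(-λ)

Given P(X = 0) = 0.00170:
e^(-λ) = 0.00170
-λ = ln(0.00170)
λ = -ln(0.00170) = 6.3771

Verification: e^(-6.3771) = 0.00170 ✓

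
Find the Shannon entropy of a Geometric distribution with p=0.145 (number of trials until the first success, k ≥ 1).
2.8547 nats

We have X ~ Geometric(p=0.145) (number of trials until the first success, k ≥ 1).

The Shannon entropy measures the uncertainty or information content of the distribution.

For a Geometric distribution with p=0.145 (number of trials until the first success, k ≥ 1):
H(X) = 2.8547 nats

(In bits, this would be 4.1185 bits.)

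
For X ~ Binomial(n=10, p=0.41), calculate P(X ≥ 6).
0.183445

We have X ~ Binomial(n=10, p=0.41).

For discrete distributions, P(X ≥ 6) = 1 - P(X ≤ 5).

P(X ≤ 5) = 0.816555
P(X ≥ 6) = 1 - 0.816555 = 0.183445

So there's approximately a 18.3% chance that X is at least 6.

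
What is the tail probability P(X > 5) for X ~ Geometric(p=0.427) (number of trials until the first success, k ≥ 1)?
0.061769

We have X ~ Geometric(p=0.427) (number of trials until the first success, k ≥ 1).

P(X > 5) = 1 - P(X ≤ 5)
                = 1 - F(5)
                = 1 - 0.938231
                = 0.061769

So there's approximately a 6.2% chance that X exceeds 5.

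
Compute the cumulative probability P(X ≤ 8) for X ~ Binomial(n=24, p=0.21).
0.952061

We have X ~ Binomial(n=24, p=0.21).

The CDF gives us P(X ≤ k).

Using the CDF:
P(X ≤ 8) = 0.952061

This means there's approximately a 95.2% chance that X is at most 8.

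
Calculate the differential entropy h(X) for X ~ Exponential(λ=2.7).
0.0067 nats

We have X ~ Exponential(λ=2.7).

The differential entropy measures the uncertainty or information content of the distribution.

For an Exponential distribution with λ=2.7:
h(X) = 0.0067 nats

(In bits, this would be 0.0097 bits.)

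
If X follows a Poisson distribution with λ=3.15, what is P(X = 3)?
0.223230

We have X ~ Poisson(λ=3.15).

For a Poisson distribution, the PMF gives us the probability of each outcome.

Using the PMF formula:
P(X = 3) = 0.223230

Rounded to 4 decimal places: 0.2232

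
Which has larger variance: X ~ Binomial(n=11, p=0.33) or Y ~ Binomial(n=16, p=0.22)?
Y has larger variance (2.7456 > 2.4321)

Compute the variance for each distribution:

X ~ Binomial(n=11, p=0.33):
Var(X) = 2.4321

Y ~ Binomial(n=16, p=0.22):
Var(Y) = 2.7456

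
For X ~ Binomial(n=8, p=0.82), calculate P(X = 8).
0.204414

We have X ~ Binomial(n=8, p=0.82).

For a Binomial distribution, the PMF gives us the probability of each outcome.

Using the PMF formula:
P(X = 8) = 0.204414

Rounded to 4 decimal places: 0.2044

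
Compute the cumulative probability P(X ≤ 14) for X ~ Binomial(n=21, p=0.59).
0.824790

We have X ~ Binomial(n=21, p=0.59).

The CDF gives us P(X ≤ k).

Using the CDF:
P(X ≤ 14) = 0.824790

This means there's approximately a 82.5% chance that X is at most 14.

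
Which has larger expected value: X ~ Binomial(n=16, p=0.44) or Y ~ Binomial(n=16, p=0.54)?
Y has larger mean (8.6400 > 7.0400)

Compute the expected value for each distribution:

X ~ Binomial(n=16, p=0.44):
E[X] = 7.0400

Y ~ Binomial(n=16, p=0.54):
E[Y] = 8.6400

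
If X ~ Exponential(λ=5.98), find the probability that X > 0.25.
0.224249

We have X ~ Exponential(λ=5.98).

P(X > 0.25) = 1 - P(X ≤ 0.25)
                = 1 - F(0.25)
                = 1 - 0.775751
                = 0.224249

So there's approximately a 22.4% chance that X exceeds 0.25.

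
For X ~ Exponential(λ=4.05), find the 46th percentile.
0.1521

We have X ~ Exponential(λ=4.05).

We want to find x such that P(X ≤ x) = 0.46.

This is the 46th percentile, which means 46% of values fall below this point.

Using the inverse CDF (quantile function):
x = F⁻¹(0.46) = 0.1521

Verification: P(X ≤ 0.1521) = 0.46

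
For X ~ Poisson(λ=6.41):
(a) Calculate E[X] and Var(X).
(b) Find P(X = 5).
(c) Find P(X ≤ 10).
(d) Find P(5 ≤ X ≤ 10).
(a) E[X] = 6.4100, Var(X) = 6.4100
(b) P(X = 5) = 0.148348
(c) P(X ≤ 10) = 0.938060
(d) P(5 ≤ X ≤ 10) = 0.704149

We have X ~ Poisson(λ=6.41).

(a) Moments:
E[X] = 6.4100
Var(X) = 6.4100
σ = √Var(X) = 2.5318

(b) Point probability using PMF:
P(X = 5) = 0.148348

(c) Cumulative probability using CDF:
P(X ≤ 10) = F(10) = 0.938060

(d) Range probability:
P(5 ≤ X ≤ 10) = P(X ≤ 10) - P(X ≤ 4)
                   = F(10) - F(4)
                   = 0.938060 - 0.233911
                   = 0.704149

This means approximately 70.4% of outcomes fall in the interval [5, 10].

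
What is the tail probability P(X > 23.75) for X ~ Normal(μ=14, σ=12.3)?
0.213981

We have X ~ Normal(μ=14, σ=12.3).

P(X > 23.75) = 1 - P(X ≤ 23.75)
                = 1 - F(23.75)
                = 1 - 0.786019
                = 0.213981

So there's approximately a 21.4% chance that X exceeds 23.75.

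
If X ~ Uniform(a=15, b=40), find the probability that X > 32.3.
0.308000

We have X ~ Uniform(a=15, b=40).

P(X > 32.3) = 1 - P(X ≤ 32.3)
                = 1 - F(32.3)
                = 1 - 0.692000
                = 0.308000

So there's approximately a 30.8% chance that X exceeds 32.3.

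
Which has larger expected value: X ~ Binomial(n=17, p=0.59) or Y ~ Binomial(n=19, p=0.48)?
X has larger mean (10.0300 > 9.1200)

Compute the expected value for each distribution:

X ~ Binomial(n=17, p=0.59):
E[X] = 10.0300

Y ~ Binomial(n=19, p=0.48):
E[Y] = 9.1200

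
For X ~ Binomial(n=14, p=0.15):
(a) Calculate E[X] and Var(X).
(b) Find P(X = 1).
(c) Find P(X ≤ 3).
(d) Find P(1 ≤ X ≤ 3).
(a) E[X] = 2.1000, Var(X) = 1.7850
(b) P(X = 1) = 0.253902
(c) P(X ≤ 3) = 0.853492
(d) P(1 ≤ X ≤ 3) = 0.750723

We have X ~ Binomial(n=14, p=0.15).

(a) Moments:
E[X] = 2.1000
Var(X) = 1.7850
σ = √Var(X) = 1.3360

(b) Point probability using PMF:
P(X = 1) = 0.253902

(c) Cumulative probability using CDF:
P(X ≤ 3) = F(3) = 0.853492

(d) Range probability:
P(1 ≤ X ≤ 3) = P(X ≤ 3) - P(X ≤ 0)
                   = F(3) - F(0)
                   = 0.853492 - 0.102770
                   = 0.750723

This means approximately 75.1% of outcomes fall in the interval [1, 3].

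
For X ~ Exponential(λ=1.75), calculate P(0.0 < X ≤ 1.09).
0.851549

We have X ~ Exponential(λ=1.75).

To find P(0.0 < X ≤ 1.09), we use:
P(0.0 < X ≤ 1.09) = P(X ≤ 1.09) - P(X ≤ 0.0)
                 = F(1.09) - F(0.0)
                 = 0.851549 - 0.000000
                 = 0.851549

So there's approximately a 85.2% chance that X falls in this range.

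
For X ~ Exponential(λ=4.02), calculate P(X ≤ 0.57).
0.898875

We have X ~ Exponential(λ=4.02).

The CDF gives us P(X ≤ k).

Using the CDF:
P(X ≤ 0.57) = 0.898875

This means there's approximately a 89.9% chance that X is at most 0.57.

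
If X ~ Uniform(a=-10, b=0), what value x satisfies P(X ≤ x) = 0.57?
-4.3000

We have X ~ Uniform(a=-10, b=0).

We want to find x such that P(X ≤ x) = 0.57.

This is the 57th percentile, which means 57% of values fall below this point.

Using the inverse CDF (quantile function):
x = F⁻¹(0.57) = -4.3000

Verification: P(X ≤ -4.3000) = 0.57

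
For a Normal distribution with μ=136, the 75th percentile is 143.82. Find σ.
σ = 11.5939

For X ~ Normal(μ, σ), the p-th percentile satisfies x = μ + z_p × σ,
where z_p = Φ⁻¹(p) is the standard normal quantile.

Step 1: z_{0.75} = Φ⁻¹(0.75) = 0.6745

Step 2: Solve for σ:
143.82 = 136 + 0.6745 × σ
σ = (143.82 - 136) / 0.6745
σ = 7.82 / 0.6745
σ = 11.5939

Verification: μ + z × σ = 136 + 0.6745 × 11.5939 = 143.82 ✓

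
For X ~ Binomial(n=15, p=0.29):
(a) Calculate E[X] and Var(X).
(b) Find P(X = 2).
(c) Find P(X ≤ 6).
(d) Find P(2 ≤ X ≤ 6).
(a) E[X] = 4.3500, Var(X) = 3.0885
(b) P(X = 2) = 0.102883
(c) P(X ≤ 6) = 0.886974
(d) P(2 ≤ X ≤ 6) = 0.845117

We have X ~ Binomial(n=15, p=0.29).

(a) Moments:
E[X] = 4.3500
Var(X) = 3.0885
σ = √Var(X) = 1.7574

(b) Point probability using PMF:
P(X = 2) = 0.102883

(c) Cumulative probability using CDF:
P(X ≤ 6) = F(6) = 0.886974

(d) Range probability:
P(2 ≤ X ≤ 6) = P(X ≤ 6) - P(X ≤ 1)
                   = F(6) - F(1)
                   = 0.886974 - 0.041857
                   = 0.845117

This means approximately 84.5% of outcomes fall in the interval [2, 6].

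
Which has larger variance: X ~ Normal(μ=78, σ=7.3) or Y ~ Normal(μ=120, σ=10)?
Y has larger variance (100.0000 > 53.2900)

Compute the variance for each distribution:

X ~ Normal(μ=78, σ=7.3):
Var(X) = 53.2900

Y ~ Normal(μ=120, σ=10):
Var(Y) = 100.0000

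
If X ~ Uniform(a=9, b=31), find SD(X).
6.3509

We have X ~ Uniform(a=9, b=31).

For a Uniform distribution with a=9, b=31:
σ = √Var(X) = 6.3509

The standard deviation is the square root of the variance.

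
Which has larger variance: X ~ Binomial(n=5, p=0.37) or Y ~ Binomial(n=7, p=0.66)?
Y has larger variance (1.5708 > 1.1655)

Compute the variance for each distribution:

X ~ Binomial(n=5, p=0.37):
Var(X) = 1.1655

Y ~ Binomial(n=7, p=0.66):
Var(Y) = 1.5708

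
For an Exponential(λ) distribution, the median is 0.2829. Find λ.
λ = 2.4501

For X ~ Exponential(λ), the CDF is F(x) = 1 - e^(-λx).
The median m satisfies F(m) = 0.5:
1 - e^(-λm) = 0.5
e^(-λm) = 0.5
λm = ln(2)
m = ln(2) / λ

Given m = 0.2829:
λ = ln(2) / 0.2829 = 0.693147 / 0.2829 = 2.4501

Verification: ln(2) / 2.4501 = 0.2829 ✓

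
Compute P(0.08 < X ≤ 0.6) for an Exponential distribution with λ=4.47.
0.630927

We have X ~ Exponential(λ=4.47).

To find P(0.08 < X ≤ 0.6), we use:
P(0.08 < X ≤ 0.6) = P(X ≤ 0.6) - P(X ≤ 0.08)
                 = F(0.6) - F(0.08)
                 = 0.931574 - 0.300647
                 = 0.630927

So there's approximately a 63.1% chance that X falls in this range.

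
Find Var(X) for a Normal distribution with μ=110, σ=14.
196.0000

We have X ~ Normal(μ=110, σ=14).

For a Normal distribution with μ=110, σ=14:
Var(X) = 196.0000

The variance measures the spread of the distribution around the mean.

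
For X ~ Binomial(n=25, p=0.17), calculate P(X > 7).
0.049545

We have X ~ Binomial(n=25, p=0.17).

P(X > 7) = 1 - P(X ≤ 7)
                = 1 - F(7)
                = 1 - 0.950455
                = 0.049545

So there's approximately a 5.0% chance that X exceeds 7.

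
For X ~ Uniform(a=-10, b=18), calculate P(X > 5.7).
0.439286

We have X ~ Uniform(a=-10, b=18).

P(X > 5.7) = 1 - P(X ≤ 5.7)
                = 1 - F(5.7)
                = 1 - 0.560714
                = 0.439286

So there's approximately a 43.9% chance that X exceeds 5.7.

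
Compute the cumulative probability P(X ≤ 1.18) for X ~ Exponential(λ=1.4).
0.808334

We have X ~ Exponential(λ=1.4).

The CDF gives us P(X ≤ k).

Using the CDF:
P(X ≤ 1.18) = 0.808334

This means there's approximately a 80.8% chance that X is at most 1.18.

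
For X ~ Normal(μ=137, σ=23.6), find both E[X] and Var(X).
E[X] = 137.0000, Var(X) = 556.9600

We have X ~ Normal(μ=137, σ=23.6).

For a Normal distribution with μ=137, σ=23.6:

Expected value:
E[X] = 137.0000

Variance:
Var(X) = 556.9600

Standard deviation:
σ = √Var(X) = 23.6000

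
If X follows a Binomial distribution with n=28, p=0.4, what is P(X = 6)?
0.020311

We have X ~ Binomial(n=28, p=0.4).

For a Binomial distribution, the PMF gives us the probability of each outcome.

Using the PMF formula:
P(X = 6) = 0.020311

Rounded to 4 decimal places: 0.0203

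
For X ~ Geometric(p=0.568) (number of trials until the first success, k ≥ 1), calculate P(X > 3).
0.080622

We have X ~ Geometric(p=0.568) (number of trials until the first success, k ≥ 1).

P(X > 3) = 1 - P(X ≤ 3)
                = 1 - F(3)
                = 1 - 0.919378
                = 0.080622

So there's approximately a 8.1% chance that X exceeds 3.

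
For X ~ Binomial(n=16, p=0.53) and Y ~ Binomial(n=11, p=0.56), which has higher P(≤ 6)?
Y has higher probability (P(Y ≤ 6) = 0.5764 > P(X ≤ 6) = 0.1607)

Compute P(≤ 6) for each distribution:

X ~ Binomial(n=16, p=0.53):
P(X ≤ 6) = 0.1607

Y ~ Binomial(n=11, p=0.56):
P(Y ≤ 6) = 0.5764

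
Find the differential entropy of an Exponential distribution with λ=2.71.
0.0031 nats

We have X ~ Exponential(λ=2.71).

The differential entropy measures the uncertainty or information content of the distribution.

For an Exponential distribution with λ=2.71:
h(X) = 0.0031 nats

(In bits, this would be 0.0044 bits.)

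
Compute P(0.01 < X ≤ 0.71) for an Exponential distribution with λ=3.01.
0.852352

We have X ~ Exponential(λ=3.01).

To find P(0.01 < X ≤ 0.71), we use:
P(0.01 < X ≤ 0.71) = P(X ≤ 0.71) - P(X ≤ 0.01)
                 = F(0.71) - F(0.01)
                 = 0.882003 - 0.029652
                 = 0.852352

So there's approximately a 85.2% chance that X falls in this range.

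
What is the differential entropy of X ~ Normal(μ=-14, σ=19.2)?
4.3738 nats

We have X ~ Normal(μ=-14, σ=19.2).

The differential entropy measures the uncertainty or information content of the distribution.

For a Normal distribution with μ=-14, σ=19.2:
h(X) = 4.3738 nats

(In bits, this would be 6.3101 bits.)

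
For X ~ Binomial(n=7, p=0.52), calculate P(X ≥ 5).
0.260668

We have X ~ Binomial(n=7, p=0.52).

For discrete distributions, P(X ≥ 5) = 1 - P(X ≤ 4).

P(X ≤ 4) = 0.739332
P(X ≥ 5) = 1 - 0.739332 = 0.260668

So there's approximately a 26.1% chance that X is at least 5.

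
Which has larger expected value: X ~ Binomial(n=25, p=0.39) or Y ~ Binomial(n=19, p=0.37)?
X has larger mean (9.7500 > 7.0300)

Compute the expected value for each distribution:

X ~ Binomial(n=25, p=0.39):
E[X] = 9.7500

Y ~ Binomial(n=19, p=0.37):
E[Y] = 7.0300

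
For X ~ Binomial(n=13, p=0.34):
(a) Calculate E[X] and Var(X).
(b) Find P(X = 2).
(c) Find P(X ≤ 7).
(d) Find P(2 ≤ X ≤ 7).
(a) E[X] = 4.4200, Var(X) = 2.9172
(b) P(X = 2) = 0.093333
(c) P(X ≤ 7) = 0.961023
(d) P(2 ≤ X ≤ 7) = 0.926318

We have X ~ Binomial(n=13, p=0.34).

(a) Moments:
E[X] = 4.4200
Var(X) = 2.9172
σ = √Var(X) = 1.7080

(b) Point probability using PMF:
P(X = 2) = 0.093333

(c) Cumulative probability using CDF:
P(X ≤ 7) = F(7) = 0.961023

(d) Range probability:
P(2 ≤ X ≤ 7) = P(X ≤ 7) - P(X ≤ 1)
                   = F(7) - F(1)
                   = 0.961023 - 0.034705
                   = 0.926318

This means approximately 92.6% of outcomes fall in the interval [2, 7].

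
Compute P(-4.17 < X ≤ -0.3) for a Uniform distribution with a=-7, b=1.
0.483750

We have X ~ Uniform(a=-7, b=1).

To find P(-4.17 < X ≤ -0.3), we use:
P(-4.17 < X ≤ -0.3) = P(X ≤ -0.3) - P(X ≤ -4.17)
                 = F(-0.3) - F(-4.17)
                 = 0.837500 - 0.353750
                 = 0.483750

So there's approximately a 48.4% chance that X falls in this range.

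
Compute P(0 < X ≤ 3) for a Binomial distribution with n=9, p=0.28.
0.721990

We have X ~ Binomial(n=9, p=0.28).

To find P(0 < X ≤ 3), we use:
P(0 < X ≤ 3) = P(X ≤ 3) - P(X ≤ 0)
                 = F(3) - F(0)
                 = 0.773989 - 0.051999
                 = 0.721990

So there's approximately a 72.2% chance that X falls in this range.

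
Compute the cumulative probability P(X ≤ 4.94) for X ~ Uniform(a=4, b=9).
0.188000

We have X ~ Uniform(a=4, b=9).

The CDF gives us P(X ≤ k).

Using the CDF:
P(X ≤ 4.94) = 0.188000

This means there's approximately a 18.8% chance that X is at most 4.94.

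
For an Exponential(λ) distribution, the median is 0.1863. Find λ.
λ = 3.7206

For X ~ Exponential(λ), the CDF is F(x) = 1 - e^(-λx).
The median m satisfies F(m) = 0.5:
1 - e^(-λm) = 0.5
e^(-λm) = 0.5
λm = ln(2)
m = ln(2) / λ

Given m = 0.1863:
λ = ln(2) / 0.1863 = 0.693147 / 0.1863 = 3.7206

Verification: ln(2) / 3.7206 = 0.1863 ✓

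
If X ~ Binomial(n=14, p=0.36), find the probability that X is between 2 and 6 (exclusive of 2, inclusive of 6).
0.721218

We have X ~ Binomial(n=14, p=0.36).

To find P(2 < X ≤ 6), we use:
P(2 < X ≤ 6) = P(X ≤ 6) - P(X ≤ 2)
                 = F(6) - F(2)
                 = 0.794078 - 0.072860
                 = 0.721218

So there's approximately a 72.1% chance that X falls in this range.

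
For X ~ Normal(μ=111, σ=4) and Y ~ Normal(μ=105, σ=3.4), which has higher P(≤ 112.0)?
Y has higher probability (P(Y ≤ 112.0) = 0.9802 > P(X ≤ 112.0) = 0.5987)

Compute P(≤ 112.0) for each distribution:

X ~ Normal(μ=111, σ=4):
P(X ≤ 112.0) = 0.5987

Y ~ Normal(μ=105, σ=3.4):
P(Y ≤ 112.0) = 0.9802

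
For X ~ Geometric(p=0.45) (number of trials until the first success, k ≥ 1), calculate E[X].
2.2222

We have X ~ Geometric(p=0.45) (number of trials until the first success, k ≥ 1).

For a Geometric distribution with p=0.45 (number of trials until the first success, k ≥ 1):
E[X] = 2.2222

This is the expected (average) value of X.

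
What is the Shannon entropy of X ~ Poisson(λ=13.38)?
2.7093 nats

We have X ~ Poisson(λ=13.38).

The Shannon entropy measures the uncertainty or information content of the distribution.

For a Poisson distribution with λ=13.38:
H(X) = 2.7093 nats

(In bits, this would be 3.9087 bits.)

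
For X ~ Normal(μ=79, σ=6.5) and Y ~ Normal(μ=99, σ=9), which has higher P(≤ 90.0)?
X has higher probability (P(X ≤ 90.0) = 0.9547 > P(Y ≤ 90.0) = 0.1587)

Compute P(≤ 90.0) for each distribution:

X ~ Normal(μ=79, σ=6.5):
P(X ≤ 90.0) = 0.9547

Y ~ Normal(μ=99, σ=9):
P(Y ≤ 90.0) = 0.1587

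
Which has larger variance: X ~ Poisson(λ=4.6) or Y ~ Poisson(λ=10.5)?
Y has larger variance (10.5000 > 4.6000)

Compute the variance for each distribution:

X ~ Poisson(λ=4.6):
Var(X) = 4.6000

Y ~ Poisson(λ=10.5):
Var(Y) = 10.5000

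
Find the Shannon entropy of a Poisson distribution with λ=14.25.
2.7412 nats

We have X ~ Poisson(λ=14.25).

The Shannon entropy measures the uncertainty or information content of the distribution.

For a Poisson distribution with λ=14.25:
H(X) = 2.7412 nats

(In bits, this would be 3.9548 bits.)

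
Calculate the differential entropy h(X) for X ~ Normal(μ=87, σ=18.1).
4.3149 nats

We have X ~ Normal(μ=87, σ=18.1).

The differential entropy measures the uncertainty or information content of the distribution.

For a Normal distribution with μ=87, σ=18.1:
h(X) = 4.3149 nats

(In bits, this would be 6.2250 bits.)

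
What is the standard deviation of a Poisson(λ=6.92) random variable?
2.6306

We have X ~ Poisson(λ=6.92).

For a Poisson distribution with λ=6.92:
σ = √Var(X) = 2.6306

The standard deviation is the square root of the variance.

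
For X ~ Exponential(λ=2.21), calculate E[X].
0.4525

We have X ~ Exponential(λ=2.21).

For an Exponential distribution with λ=2.21:
E[X] = 0.4525

This is the expected (average) value of X.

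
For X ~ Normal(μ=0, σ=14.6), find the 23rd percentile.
-10.7872

We have X ~ Normal(μ=0, σ=14.6).

We want to find x such that P(X ≤ x) = 0.23.

This is the 23rd percentile, which means 23% of values fall below this point.

Using the inverse CDF (quantile function):
x = F⁻¹(0.23) = -10.7872

Verification: P(X ≤ -10.7872) = 0.23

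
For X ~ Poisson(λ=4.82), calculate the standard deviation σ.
2.1954

We have X ~ Poisson(λ=4.82).

For a Poisson distribution with λ=4.82:
σ = √Var(X) = 2.1954

The standard deviation is the square root of the variance.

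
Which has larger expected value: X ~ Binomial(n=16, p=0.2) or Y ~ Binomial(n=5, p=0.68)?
Y has larger mean (3.4000 > 3.2000)

Compute the expected value for each distribution:

X ~ Binomial(n=16, p=0.2):
E[X] = 3.2000

Y ~ Binomial(n=5, p=0.68):
E[Y] = 3.4000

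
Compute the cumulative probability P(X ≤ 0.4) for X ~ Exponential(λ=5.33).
0.881400

We have X ~ Exponential(λ=5.33).

The CDF gives us P(X ≤ k).

Using the CDF:
P(X ≤ 0.4) = 0.881400

This means there's approximately a 88.1% chance that X is at most 0.4.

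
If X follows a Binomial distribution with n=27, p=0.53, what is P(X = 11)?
0.068518

We have X ~ Binomial(n=27, p=0.53).

For a Binomial distribution, the PMF gives us the probability of each outcome.

Using the PMF formula:
P(X = 11) = 0.068518

Rounded to 4 decimal places: 0.0685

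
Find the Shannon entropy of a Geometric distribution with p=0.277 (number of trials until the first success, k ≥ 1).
2.1303 nats

We have X ~ Geometric(p=0.277) (number of trials until the first success, k ≥ 1).

The Shannon entropy measures the uncertainty or information content of the distribution.

For a Geometric distribution with p=0.277 (number of trials until the first success, k ≥ 1):
H(X) = 2.1303 nats

(In bits, this would be 3.0734 bits.)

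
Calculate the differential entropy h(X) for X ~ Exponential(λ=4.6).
-0.5261 nats

We have X ~ Exponential(λ=4.6).

The differential entropy measures the uncertainty or information content of the distribution.

For an Exponential distribution with λ=4.6:
h(X) = -0.5261 nats

(In bits, this would be -0.7589 bits.)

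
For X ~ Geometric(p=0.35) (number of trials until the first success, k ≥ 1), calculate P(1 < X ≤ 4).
0.471494

We have X ~ Geometric(p=0.35) (number of trials until the first success, k ≥ 1).

To find P(1 < X ≤ 4), we use:
P(1 < X ≤ 4) = P(X ≤ 4) - P(X ≤ 1)
                 = F(4) - F(1)
                 = 0.821494 - 0.350000
                 = 0.471494

So there's approximately a 47.1% chance that X falls in this range.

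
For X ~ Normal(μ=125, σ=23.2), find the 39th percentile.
118.5198

We have X ~ Normal(μ=125, σ=23.2).

We want to find x such that P(X ≤ x) = 0.39.

This is the 39th percentile, which means 39% of values fall below this point.

Using the inverse CDF (quantile function):
x = F⁻¹(0.39) = 118.5198

Verification: P(X ≤ 118.5198) = 0.39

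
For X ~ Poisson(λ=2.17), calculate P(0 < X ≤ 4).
0.816531

We have X ~ Poisson(λ=2.17).

To find P(0 < X ≤ 4), we use:
P(0 < X ≤ 4) = P(X ≤ 4) - P(X ≤ 0)
                 = F(4) - F(0)
                 = 0.930708 - 0.114178
                 = 0.816531

So there's approximately a 81.7% chance that X falls in this range.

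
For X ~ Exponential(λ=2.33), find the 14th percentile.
0.0647

We have X ~ Exponential(λ=2.33).

We want to find x such that P(X ≤ x) = 0.14.

This is the 14th percentile, which means 14% of values fall below this point.

Using the inverse CDF (quantile function):
x = F⁻¹(0.14) = 0.0647

Verification: P(X ≤ 0.0647) = 0.14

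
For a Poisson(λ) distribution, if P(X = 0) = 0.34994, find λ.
λ = 1.0500

For a Poisson(λ) distribution, the PMF at 0 is:
P(X = 0) = λ^0 e^(-λ) / 0! = e^(-λ)

Given P(X = 0) = 0.34994:
e^(-λ) = 0.34994
-λ = ln(0.34994)
λ = -ln(0.34994) = 1.0500

Verification: e^(-1.0500) = 0.34994 ✓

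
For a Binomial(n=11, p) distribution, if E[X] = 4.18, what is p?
p = 0.38

For a Binomial(n, p) distribution:
E[X] = n × p

Given n = 11 and E[X] = 4.18:
4.18 = 11 × p
p = 4.18 / 11 = 0.38

Verification: Binomial(11, 0.38) has E[X] = 4.18 ✓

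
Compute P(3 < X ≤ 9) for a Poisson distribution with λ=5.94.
0.763506

We have X ~ Poisson(λ=5.94).

To find P(3 < X ≤ 9), we use:
P(3 < X ≤ 9) = P(X ≤ 9) - P(X ≤ 3)
                 = F(9) - F(3)
                 = 0.920144 - 0.156639
                 = 0.763506

So there's approximately a 76.4% chance that X falls in this range.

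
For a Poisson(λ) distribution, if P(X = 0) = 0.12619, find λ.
λ = 2.0700

For a Poisson(λ) distribution, the PMF at 0 is:
P(X = 0) = λ^0 e^(-λ) / 0! = e^(-λ)

Given P(X = 0) = 0.12619:
e^(-λ) = 0.12619
-λ = ln(0.12619)
λ = -ln(0.12619) = 2.0700

Verification: e^(-2.0700) = 0.12619 ✓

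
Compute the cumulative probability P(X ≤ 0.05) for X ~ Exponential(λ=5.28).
0.232026

We have X ~ Exponential(λ=5.28).

The CDF gives us P(X ≤ k).

Using the CDF:
P(X ≤ 0.05) = 0.232026

This means there's approximately a 23.2% chance that X is at most 0.05.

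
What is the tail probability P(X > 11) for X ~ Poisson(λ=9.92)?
0.294162

We have X ~ Poisson(λ=9.92).

P(X > 11) = 1 - P(X ≤ 11)
                = 1 - F(11)
                = 1 - 0.705838
                = 0.294162

So there's approximately a 29.4% chance that X exceeds 11.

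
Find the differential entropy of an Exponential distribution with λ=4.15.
-0.4231 nats

We have X ~ Exponential(λ=4.15).

The differential entropy measures the uncertainty or information content of the distribution.

For an Exponential distribution with λ=4.15:
h(X) = -0.4231 nats

(In bits, this would be -0.6104 bits.)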